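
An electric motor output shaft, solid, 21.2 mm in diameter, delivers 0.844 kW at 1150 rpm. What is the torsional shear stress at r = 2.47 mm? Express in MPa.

0.873 MPa

ω = 2π·1150/60 = 120.4 rad/s, so T = P/ω = 0.844×10³ / 120.4 = 7.008 N·m.
J = πd⁴/32 = π(0.0212)⁴/32 = 1.983×10^-8 m⁴.
Shear stress varies linearly with radius: τ = T·r/J = 7.008 × 0.00247 / 1.983×10^-8 = 8.729×10^5 Pa.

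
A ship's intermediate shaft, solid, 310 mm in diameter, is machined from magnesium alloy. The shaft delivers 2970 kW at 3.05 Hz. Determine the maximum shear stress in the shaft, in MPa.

ω = 2π·3.05 = 19.16 rad/s, so T = P/ω = 2970×10³ / 19.16 = 155000 N·m.
J = πd⁴/32 = π(0.310)⁴/32 = 9.067×10^-4 m⁴.
τ_max = T·r/J = 155000 × 0.155 / 9.067×10^-4 = 2.649×10^7 Pa.

26.5 MPa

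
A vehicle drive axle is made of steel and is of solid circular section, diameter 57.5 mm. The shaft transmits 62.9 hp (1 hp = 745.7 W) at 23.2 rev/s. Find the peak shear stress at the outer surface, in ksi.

1.25 ksi

ω = 2π·23.2 = 145.8 rad/s, so T = P/ω = 62.9×745.7 / 145.8 = 321.8 N·m.
J = πd⁴/32 = π(0.0575)⁴/32 = 1.073×10^-6 m⁴.
τ_max = T·r/J = 321.8 × 0.0288 / 1.073×10^-6 = 8.620×10^6 Pa.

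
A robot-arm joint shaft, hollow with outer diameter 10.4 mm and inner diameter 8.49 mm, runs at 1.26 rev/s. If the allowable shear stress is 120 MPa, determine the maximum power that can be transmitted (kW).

J = π(d_o⁴ − d_i⁴)/32 = π(0.0104⁴ − 0.00849⁴)/32 = 6.384×10^-10 m⁴.
T_max = τ_allow·J/r = 1.20×10^8 × 6.384×10^-10 / 0.00520 = 14.73 N·m.
ω = 2π·1.26 = 7.917 rad/s, so P_max = T_max·ω = 116.6 W.

0.117 kW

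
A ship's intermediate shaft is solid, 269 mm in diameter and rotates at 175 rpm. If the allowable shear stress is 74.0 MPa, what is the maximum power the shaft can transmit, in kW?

5180 kW

J = πd⁴/32 = π(0.269)⁴/32 = 5.141×10^-4 m⁴.
T_max = τ_allow·J/r = 7.40×10^7 × 5.141×10^-4 / 0.135 = 282800 N·m.
ω = 2π·175/60 = 18.33 rad/s, so P_max = T_max·ω = 5.183×10^6 W.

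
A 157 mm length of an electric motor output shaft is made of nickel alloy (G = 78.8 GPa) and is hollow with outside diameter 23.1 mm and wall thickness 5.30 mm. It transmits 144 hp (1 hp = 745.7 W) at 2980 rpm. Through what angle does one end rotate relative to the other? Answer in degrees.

ω = 2π·2980/60 = 312.1 rad/s, so T = P/ω = 144×745.7 / 312.1 = 344.1 N·m.
J = π(d_o⁴ − d_i⁴)/32 = π(0.0231⁴ − 0.0125⁴)/32 = 2.556×10^-8 m⁴.
θ = T·L/(G·J) = 344.1 × 0.157 / (78.8×10⁹ × 2.556×10^-8) = 0.02682 rad.

1.54°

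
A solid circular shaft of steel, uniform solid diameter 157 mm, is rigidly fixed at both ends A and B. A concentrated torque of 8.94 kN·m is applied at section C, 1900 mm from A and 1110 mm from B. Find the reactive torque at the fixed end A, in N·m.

With uniform GJ and both ends fixed, compatibility θ_AC = θ_CB gives T_A·a = T_B·b, together with T_A + T_B = T₀.
T_A = T₀·b/(a+b) = 8940·1110/3010 = 3297 N·m; T_B = 5643 N·m.

3300 N·m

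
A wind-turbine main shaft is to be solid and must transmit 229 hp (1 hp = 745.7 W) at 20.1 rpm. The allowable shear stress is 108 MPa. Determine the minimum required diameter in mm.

ω = 2π·20.1/60 = 2.105 rad/s, so T = P/ω = 229×745.7 / 2.105 = 81130 N·m.
For a solid shaft τ_max = 16T/(πd³), so d = (16T/(π τ_allow))^(1/3) = (16·81130/(π·1.08×10^8))^(1/3) = 0.1564 m.

156 mm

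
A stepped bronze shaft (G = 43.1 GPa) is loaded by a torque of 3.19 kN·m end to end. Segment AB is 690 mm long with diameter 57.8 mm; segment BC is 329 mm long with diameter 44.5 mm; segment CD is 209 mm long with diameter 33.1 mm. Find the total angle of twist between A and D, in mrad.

241 mrad

J_AB = π(0.0578)⁴/32 = 1.10×10^-6 m⁴; J_BC = π(0.0445)⁴/32 = 3.85×10^-7 m⁴; J_CD = π(0.0331)⁴/32 = 1.18×10^-7 m⁴.
θ = (T/G)·Σ L_i/J_i = (3190/43.1×10⁹)·(0.690/1.10×10^-6 + 0.329/3.85×10^-7 + 0.209/1.18×10^-7) = 0.2411 rad.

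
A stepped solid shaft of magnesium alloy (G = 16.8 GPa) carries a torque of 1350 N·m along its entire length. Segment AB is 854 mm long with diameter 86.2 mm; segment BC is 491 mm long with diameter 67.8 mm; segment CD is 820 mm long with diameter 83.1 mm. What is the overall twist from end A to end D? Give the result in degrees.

2.62°

J_AB = π(0.0862)⁴/32 = 5.42×10^-6 m⁴; J_BC = π(0.0678)⁴/32 = 2.07×10^-6 m⁴; J_CD = π(0.0831)⁴/32 = 4.68×10^-6 m⁴.
θ = (T/G)·Σ L_i/J_i = (1350/16.8×10⁹)·(0.854/5.42×10^-6 + 0.491/2.07×10^-6 + 0.820/4.68×10^-6) = 0.04575 rad.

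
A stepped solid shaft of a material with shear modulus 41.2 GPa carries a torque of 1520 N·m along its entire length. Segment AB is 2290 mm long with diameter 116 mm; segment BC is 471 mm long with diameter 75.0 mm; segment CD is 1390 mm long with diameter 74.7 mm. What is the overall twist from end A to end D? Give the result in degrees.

J_AB = π(0.116)⁴/32 = 1.78×10^-5 m⁴; J_BC = π(0.0750)⁴/32 = 3.11×10^-6 m⁴; J_CD = π(0.0747)⁴/32 = 3.06×10^-6 m⁴.
θ = (T/G)·Σ L_i/J_i = (1520/41.2×10⁹)·(2.29/1.78×10^-5 + 0.471/3.11×10^-6 + 1.39/3.06×10^-6) = 0.02712 rad.

1.55°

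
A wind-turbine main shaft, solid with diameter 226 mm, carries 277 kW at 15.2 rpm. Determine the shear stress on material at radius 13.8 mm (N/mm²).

ω = 2π·15.2/60 = 1.592 rad/s, so T = P/ω = 277×10³ / 1.592 = 174000 N·m.
J = πd⁴/32 = π(0.226)⁴/32 = 2.561×10^-4 m⁴.
Shear stress varies linearly with radius: τ = T·r/J = 174000 × 0.0138 / 2.561×10^-4 = 9.377×10^6 Pa.

9.38 N/mm²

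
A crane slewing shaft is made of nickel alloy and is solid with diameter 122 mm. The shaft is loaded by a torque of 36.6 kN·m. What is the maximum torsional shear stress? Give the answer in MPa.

J = πd⁴/32 = π(0.122)⁴/32 = 2.175×10^-5 m⁴.
τ_max = T·r/J = 36600 × 0.0610 / 2.175×10^-5 = 1.027×10^8 Pa.

103 MPa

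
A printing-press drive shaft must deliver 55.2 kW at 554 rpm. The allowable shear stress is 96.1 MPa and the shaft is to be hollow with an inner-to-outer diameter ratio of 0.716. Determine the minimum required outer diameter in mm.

ω = 2π·554/60 = 58.01 rad/s, so T = P/ω = 55.2×10³ / 58.01 = 951.5 N·m.
For a hollow shaft with d_i/d_o = 0.716: τ_max = 16T/(π d_o³ (1−k⁴)), so d_o = [16T/(π τ_allow (1−k⁴))]^(1/3) = [16·951.5/(π·9.61×10^7·0.7372)]^(1/3) = 0.04090 m.

40.9 mm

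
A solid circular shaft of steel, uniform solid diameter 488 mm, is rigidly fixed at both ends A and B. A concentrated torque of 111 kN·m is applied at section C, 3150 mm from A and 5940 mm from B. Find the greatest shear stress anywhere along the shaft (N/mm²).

With uniform GJ and both ends fixed, compatibility θ_AC = θ_CB gives T_A·a = T_B·b, together with T_A + T_B = T₀.
T_A = T₀·b/(a+b) = 111000·5940/9090 = 72530 N·m; T_B = 38470 N·m.
τ in each portion: τ_AC = 3.18×10^6 Pa, τ_CB = 1.69×10^6 Pa; maximum is in AC.
τ_max = T_AC·r/J = 72530·0.244/5.57×10^-3 = 3.179×10^6 Pa.

3.18 N/mm²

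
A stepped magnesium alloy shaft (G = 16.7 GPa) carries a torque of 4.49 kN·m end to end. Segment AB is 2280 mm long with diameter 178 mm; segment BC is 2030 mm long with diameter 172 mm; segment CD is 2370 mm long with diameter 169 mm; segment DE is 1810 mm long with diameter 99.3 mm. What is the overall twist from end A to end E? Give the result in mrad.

J_AB = π(0.178)⁴/32 = 9.86×10^-5 m⁴; J_BC = π(0.172)⁴/32 = 8.59×10^-5 m⁴; J_CD = π(0.169)⁴/32 = 8.01×10^-5 m⁴; J_DE = π(0.0993)⁴/32 = 9.55×10^-6 m⁴.
θ = (T/G)·Σ L_i/J_i = (4490/16.7×10⁹)·(2.28/9.86×10^-5 + 2.03/8.59×10^-5 + 2.37/8.01×10^-5 + 1.81/9.55×10^-6) = 0.07151 rad.

71.5 mrad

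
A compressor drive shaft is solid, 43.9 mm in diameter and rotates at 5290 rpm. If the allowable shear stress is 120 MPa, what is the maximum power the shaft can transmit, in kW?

J = πd⁴/32 = π(0.0439)⁴/32 = 3.646×10^-7 m⁴.
T_max = τ_allow·J/r = 1.20×10^8 × 3.646×10^-7 / 0.0220 = 1993 N·m.
ω = 2π·5290/60 = 554.0 rad/s, so P_max = T_max·ω = 1.104×10^6 W.

1100 kW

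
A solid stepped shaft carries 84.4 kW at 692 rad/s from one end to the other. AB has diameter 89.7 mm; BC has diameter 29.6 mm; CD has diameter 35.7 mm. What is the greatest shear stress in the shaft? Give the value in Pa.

ω = 692 rad/s, so T = P/ω = 84.4×10³ / 692.0 = 122.0 N·m.
Under the same torque, τ_max = 16T/(πd³) is largest where d is smallest — segment BC (d = 29.6 mm).
τ_max = 16·122.0/(π·(0.0296)³) = 2.395×10^7 Pa.

2.40e7 Pa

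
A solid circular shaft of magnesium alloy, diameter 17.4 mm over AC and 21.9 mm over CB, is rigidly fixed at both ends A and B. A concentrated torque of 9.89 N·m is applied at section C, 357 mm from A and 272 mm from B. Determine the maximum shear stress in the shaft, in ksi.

0.534 ksi

Compatibility: T_A·a/J_AC = T_B·b/J_CB with T_A + T_B = T₀.
J_AC = 9.00×10^-9 m⁴, J_CB = 2.26×10^-8 m⁴, so T_A = T₀·(J_AC/a)/((J_AC/a)+(J_CB/b)) = 2.303 N·m, T_B = 7.587 N·m.
τ in each portion: τ_AC = 2.23×10^6 Pa, τ_CB = 3.68×10^6 Pa; maximum is in CB.
τ_max = T_CB·r/J = 7.587·0.0109/2.26×10^-8 = 3.679×10^6 Pa.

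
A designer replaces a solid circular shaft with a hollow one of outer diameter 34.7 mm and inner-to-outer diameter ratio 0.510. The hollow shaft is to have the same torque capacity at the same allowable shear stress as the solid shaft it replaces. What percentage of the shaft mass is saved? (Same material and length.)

Equal τ_max and T ⇒ the solid shaft needs d_s³ = d_o³(1−k⁴), so d_s = 34.7·(1−0.510⁴)^(1/3) = 33.90 mm.
Area ratio A_h/A_s = d_o²(1−k²)/d_s² = (1−k²)/(1−k⁴)^(2/3) = 0.7753.
Mass saving = 1 − 0.7753 = 22.5 %.

22.5 %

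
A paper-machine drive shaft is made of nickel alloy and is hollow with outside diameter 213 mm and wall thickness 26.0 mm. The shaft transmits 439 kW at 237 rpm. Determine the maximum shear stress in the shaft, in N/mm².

ω = 2π·237/60 = 24.82 rad/s, so T = P/ω = 439×10³ / 24.82 = 17690 N·m.
J = π(d_o⁴ − d_i⁴)/32 = π(0.213⁴ − 0.161⁴)/32 = 1.361×10^-4 m⁴.
τ_max = T·r/J = 17690 × 0.106 / 1.361×10^-4 = 1.384×10^7 Pa.

13.8 N/mm²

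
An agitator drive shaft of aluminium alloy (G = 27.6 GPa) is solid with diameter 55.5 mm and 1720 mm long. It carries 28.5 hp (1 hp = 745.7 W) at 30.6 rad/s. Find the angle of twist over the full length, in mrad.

ω = 30.6 rad/s, so T = P/ω = 28.5×745.7 / 30.60 = 694.5 N·m.
J = πd⁴/32 = π(0.0555)⁴/32 = 9.315×10^-7 m⁴.
θ = T·L/(G·J) = 694.5 × 1.72 / (27.6×10⁹ × 9.315×10^-7) = 0.04647 rad.

46.5 mrad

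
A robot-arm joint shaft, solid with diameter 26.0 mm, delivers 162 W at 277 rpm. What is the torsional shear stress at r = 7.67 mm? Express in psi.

138 psi

ω = 2π·277/60 = 29.01 rad/s, so T = P/ω = 162 / 29.01 = 5.585 N·m.
J = πd⁴/32 = π(0.0260)⁴/32 = 4.486×10^-8 m⁴.
Shear stress varies linearly with radius: τ = T·r/J = 5.585 × 0.00767 / 4.486×10^-8 = 9.548×10^5 Pa.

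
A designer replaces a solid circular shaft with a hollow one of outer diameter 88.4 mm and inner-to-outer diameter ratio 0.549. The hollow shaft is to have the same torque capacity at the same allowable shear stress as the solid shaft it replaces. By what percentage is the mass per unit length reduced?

25.6 %

Equal τ_max and T ⇒ the solid shaft needs d_s³ = d_o³(1−k⁴), so d_s = 88.4·(1−0.549⁴)^(1/3) = 85.64 mm.
Area ratio A_h/A_s = d_o²(1−k²)/d_s² = (1−k²)/(1−k⁴)^(2/3) = 0.7444.
Mass saving = 1 − 0.7444 = 25.6 %.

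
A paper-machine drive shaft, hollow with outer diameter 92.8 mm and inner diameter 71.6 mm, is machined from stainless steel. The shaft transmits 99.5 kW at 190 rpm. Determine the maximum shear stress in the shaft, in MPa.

ω = 2π·190/60 = 19.90 rad/s, so T = P/ω = 99.5×10³ / 19.90 = 5001 N·m.
J = π(d_o⁴ − d_i⁴)/32 = π(0.0928⁴ − 0.0716⁴)/32 = 4.701×10^-6 m⁴.
τ_max = T·r/J = 5001 × 0.0464 / 4.701×10^-6 = 4.936×10^7 Pa.

49.4 MPa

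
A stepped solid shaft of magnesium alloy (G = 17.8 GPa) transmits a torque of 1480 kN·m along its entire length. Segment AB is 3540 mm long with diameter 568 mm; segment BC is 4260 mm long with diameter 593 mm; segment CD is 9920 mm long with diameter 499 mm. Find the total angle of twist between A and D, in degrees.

11.1°

J_AB = π(0.568)⁴/32 = 0.0102 m⁴; J_BC = π(0.593)⁴/32 = 0.0121 m⁴; J_CD = π(0.499)⁴/32 = 6.09×10^-3 m⁴.
θ = (T/G)·Σ L_i/J_i = (1.480e6/17.8×10⁹)·(3.54/0.0102 + 4.26/0.0121 + 9.92/6.09×10^-3) = 0.1935 rad.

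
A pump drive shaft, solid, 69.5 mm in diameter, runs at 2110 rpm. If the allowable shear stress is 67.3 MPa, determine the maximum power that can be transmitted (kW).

J = πd⁴/32 = π(0.0695)⁴/32 = 2.291×10^-6 m⁴.
T_max = τ_allow·J/r = 6.73×10^7 × 2.291×10^-6 / 0.0348 = 4436 N·m.
ω = 2π·2110/60 = 221.0 rad/s, so P_max = T_max·ω = 9.802×10^5 W.

980 kW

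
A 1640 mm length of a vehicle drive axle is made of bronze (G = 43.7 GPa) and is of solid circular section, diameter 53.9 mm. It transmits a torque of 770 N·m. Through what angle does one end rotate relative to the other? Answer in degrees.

J = πd⁴/32 = π(0.0539)⁴/32 = 8.286×10^-7 m⁴.
θ = T·L/(G·J) = 770.0 × 1.64 / (43.7×10⁹ × 8.286×10^-7) = 0.03487 rad.

2.00°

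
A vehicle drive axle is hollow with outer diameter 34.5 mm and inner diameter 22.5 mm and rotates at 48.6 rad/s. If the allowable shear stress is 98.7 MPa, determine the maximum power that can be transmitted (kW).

J = π(d_o⁴ − d_i⁴)/32 = π(0.0345⁴ − 0.0225⁴)/32 = 1.139×10^-7 m⁴.
T_max = τ_allow·J/r = 9.87×10^7 × 1.139×10^-7 / 0.0173 = 651.8 N·m.
ω = 48.6 rad/s, so P_max = T_max·ω = 3.168×10^4 W.

31.7 kW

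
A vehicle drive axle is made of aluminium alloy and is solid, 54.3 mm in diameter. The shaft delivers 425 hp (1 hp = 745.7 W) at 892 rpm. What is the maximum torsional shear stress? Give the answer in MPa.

ω = 2π·892/60 = 93.41 rad/s, so T = P/ω = 425×745.7 / 93.41 = 3393 N·m.
J = πd⁴/32 = π(0.0543)⁴/32 = 8.535×10^-7 m⁴.
τ_max = T·r/J = 3393 × 0.0271 / 8.535×10^-7 = 1.079×10^8 Pa.

108 MPa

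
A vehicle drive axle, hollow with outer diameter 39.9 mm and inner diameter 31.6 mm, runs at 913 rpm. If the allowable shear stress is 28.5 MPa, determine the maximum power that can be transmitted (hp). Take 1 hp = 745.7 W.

27.6 hp

J = π(d_o⁴ − d_i⁴)/32 = π(0.0399⁴ − 0.0316⁴)/32 = 1.509×10^-7 m⁴.
T_max = τ_allow·J/r = 2.85×10^7 × 1.509×10^-7 / 0.0199 = 215.6 N·m.
ω = 2π·913/60 = 95.61 rad/s, so P_max = T_max·ω = 2.061×10^4 W.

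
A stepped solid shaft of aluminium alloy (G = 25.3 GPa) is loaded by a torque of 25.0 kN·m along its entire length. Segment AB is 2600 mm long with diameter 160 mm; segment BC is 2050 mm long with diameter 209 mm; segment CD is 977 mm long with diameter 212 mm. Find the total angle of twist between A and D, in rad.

0.0556 rad

J_AB = π(0.160)⁴/32 = 6.43×10^-5 m⁴; J_BC = π(0.209)⁴/32 = 1.87×10^-4 m⁴; J_CD = π(0.212)⁴/32 = 1.98×10^-4 m⁴.
θ = (T/G)·Σ L_i/J_i = (25000/25.3×10⁹)·(2.60/6.43×10^-5 + 2.05/1.87×10^-4 + 0.977/1.98×10^-4) = 0.05561 rad.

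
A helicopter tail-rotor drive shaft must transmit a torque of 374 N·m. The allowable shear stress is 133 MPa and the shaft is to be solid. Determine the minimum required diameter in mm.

For a solid shaft τ_max = 16T/(πd³), so d = (16T/(π τ_allow))^(1/3) = (16·374.0/(π·1.33×10^8))^(1/3) = 0.02428 m.

24.3 mm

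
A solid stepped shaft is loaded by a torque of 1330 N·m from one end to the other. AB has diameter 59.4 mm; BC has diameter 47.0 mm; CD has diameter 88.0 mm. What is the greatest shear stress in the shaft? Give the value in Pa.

6.52e7 Pa

Under the same torque, τ_max = 16T/(πd³) is largest where d is smallest — segment BC (d = 47.0 mm).
τ_max = 16·1330/(π·(0.0470)³) = 6.524×10^7 Pa.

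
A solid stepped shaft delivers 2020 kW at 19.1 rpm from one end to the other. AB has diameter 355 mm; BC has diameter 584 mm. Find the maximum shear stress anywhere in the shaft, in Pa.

ω = 2π·19.1/60 = 2.000 rad/s, so T = P/ω = 2020×10³ / 2.000 = 1.010e6 N·m.
Under the same torque, τ_max = 16T/(πd³) is largest where d is smallest — segment AB (d = 355 mm).
τ_max = 16·1.010e6/(π·(0.355)³) = 1.150×10^8 Pa.

1.15e8 Pa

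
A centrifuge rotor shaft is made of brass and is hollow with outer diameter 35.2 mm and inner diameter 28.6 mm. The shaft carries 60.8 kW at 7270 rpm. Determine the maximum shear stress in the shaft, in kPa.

ω = 2π·7270/60 = 761.3 rad/s, so T = P/ω = 60.8×10³ / 761.3 = 79.86 N·m.
J = π(d_o⁴ − d_i⁴)/32 = π(0.0352⁴ − 0.0286⁴)/32 = 8.504×10^-8 m⁴.
τ_max = T·r/J = 79.86 × 0.0176 / 8.504×10^-8 = 1.653×10^7 Pa.

16500 kPa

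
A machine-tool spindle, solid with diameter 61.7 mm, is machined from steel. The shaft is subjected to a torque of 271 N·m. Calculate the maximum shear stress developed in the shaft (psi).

852 psi

J = πd⁴/32 = π(0.0617)⁴/32 = 1.423×10^-6 m⁴.
τ_max = T·r/J = 271.0 × 0.0309 / 1.423×10^-6 = 5.876×10^6 Pa.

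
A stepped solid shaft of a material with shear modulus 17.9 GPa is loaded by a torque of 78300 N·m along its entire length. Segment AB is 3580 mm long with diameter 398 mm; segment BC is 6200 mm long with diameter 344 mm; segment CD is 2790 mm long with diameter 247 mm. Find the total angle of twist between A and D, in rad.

0.0595 rad

J_AB = π(0.398)⁴/32 = 2.46×10^-3 m⁴; J_BC = π(0.344)⁴/32 = 1.37×10^-3 m⁴; J_CD = π(0.247)⁴/32 = 3.65×10^-4 m⁴.
θ = (T/G)·Σ L_i/J_i = (78300/17.9×10⁹)·(3.58/2.46×10^-3 + 6.20/1.37×10^-3 + 2.79/3.65×10^-4) = 0.05948 rad.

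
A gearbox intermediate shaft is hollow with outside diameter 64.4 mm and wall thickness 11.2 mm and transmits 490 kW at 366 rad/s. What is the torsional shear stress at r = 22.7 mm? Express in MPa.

ω = 366 rad/s, so T = P/ω = 490×10³ / 366.0 = 1339 N·m.
J = π(d_o⁴ − d_i⁴)/32 = π(0.0644⁴ − 0.0420⁴)/32 = 1.383×10^-6 m⁴.
Shear stress varies linearly with radius: τ = T·r/J = 1339 × 0.0227 / 1.383×10^-6 = 2.197×10^7 Pa.

22.0 MPa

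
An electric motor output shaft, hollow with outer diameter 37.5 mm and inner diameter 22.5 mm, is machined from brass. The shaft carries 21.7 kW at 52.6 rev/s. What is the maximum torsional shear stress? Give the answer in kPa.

ω = 2π·52.6 = 330.5 rad/s, so T = P/ω = 21.7×10³ / 330.5 = 65.66 N·m.
J = π(d_o⁴ − d_i⁴)/32 = π(0.0375⁴ − 0.0225⁴)/32 = 1.690×10^-7 m⁴.
τ_max = T·r/J = 65.66 × 0.0187 / 1.690×10^-7 = 7.285×10^6 Pa.

7290 kPa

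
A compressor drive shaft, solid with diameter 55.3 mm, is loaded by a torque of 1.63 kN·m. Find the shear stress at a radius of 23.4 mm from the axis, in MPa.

J = πd⁴/32 = π(0.0553)⁴/32 = 9.181×10^-7 m⁴.
Shear stress varies linearly with radius: τ = T·r/J = 1630 × 0.0234 / 9.181×10^-7 = 4.154×10^7 Pa.

41.5 MPa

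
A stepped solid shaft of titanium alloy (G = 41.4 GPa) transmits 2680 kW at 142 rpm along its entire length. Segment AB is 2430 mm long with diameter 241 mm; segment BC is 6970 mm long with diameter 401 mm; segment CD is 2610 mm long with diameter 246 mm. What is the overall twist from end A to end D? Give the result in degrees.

ω = 2π·142/60 = 14.87 rad/s, so T = P/ω = 2680×10³ / 14.87 = 180200 N·m.
J_AB = π(0.241)⁴/32 = 3.31×10^-4 m⁴; J_BC = π(0.401)⁴/32 = 2.54×10^-3 m⁴; J_CD = π(0.246)⁴/32 = 3.60×10^-4 m⁴.
θ = (T/G)·Σ L_i/J_i = (180200/41.4×10⁹)·(2.43/3.31×10^-4 + 6.97/2.54×10^-3 + 2.61/3.60×10^-4) = 0.07550 rad.

4.33°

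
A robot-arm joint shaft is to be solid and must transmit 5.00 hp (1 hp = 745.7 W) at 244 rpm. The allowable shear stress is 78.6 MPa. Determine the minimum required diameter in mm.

21.1 mm

ω = 2π·244/60 = 25.55 rad/s, so T = P/ω = 5.00×745.7 / 25.55 = 145.9 N·m.
For a solid shaft τ_max = 16T/(πd³), so d = (16T/(π τ_allow))^(1/3) = (16·145.9/(π·7.86×10^7))^(1/3) = 0.02115 m.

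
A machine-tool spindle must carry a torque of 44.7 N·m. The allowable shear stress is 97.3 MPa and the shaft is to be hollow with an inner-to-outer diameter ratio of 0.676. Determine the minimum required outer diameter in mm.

14.4 mm

For a hollow shaft with d_i/d_o = 0.676: τ_max = 16T/(π d_o³ (1−k⁴)), so d_o = [16T/(π τ_allow (1−k⁴))]^(1/3) = [16·44.70/(π·9.73×10^7·0.7912)]^(1/3) = 0.01435 m.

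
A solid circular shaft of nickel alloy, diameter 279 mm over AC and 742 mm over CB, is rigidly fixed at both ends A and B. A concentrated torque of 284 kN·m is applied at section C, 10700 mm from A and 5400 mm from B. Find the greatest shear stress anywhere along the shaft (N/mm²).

Compatibility: T_A·a/J_AC = T_B·b/J_CB with T_A + T_B = T₀.
J_AC = 5.95×10^-4 m⁴, J_CB = 0.0298 m⁴, so T_A = T₀·(J_AC/a)/((J_AC/a)+(J_CB/b)) = 2836 N·m, T_B = 281200 N·m.
τ in each portion: τ_AC = 6.65×10^5 Pa, τ_CB = 3.51×10^6 Pa; maximum is in CB.
τ_max = T_CB·r/J = 281200·0.371/0.0298 = 3.505×10^6 Pa.

3.51 N/mm²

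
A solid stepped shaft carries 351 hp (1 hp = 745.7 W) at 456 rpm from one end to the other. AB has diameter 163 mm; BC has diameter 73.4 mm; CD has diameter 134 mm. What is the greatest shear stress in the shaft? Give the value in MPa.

70.6 MPa

ω = 2π·456/60 = 47.75 rad/s, so T = P/ω = 351×745.7 / 47.75 = 5481 N·m.
Under the same torque, τ_max = 16T/(πd³) is largest where d is smallest — segment BC (d = 73.4 mm).
τ_max = 16·5481/(π·(0.0734)³) = 7.059×10^7 Pa.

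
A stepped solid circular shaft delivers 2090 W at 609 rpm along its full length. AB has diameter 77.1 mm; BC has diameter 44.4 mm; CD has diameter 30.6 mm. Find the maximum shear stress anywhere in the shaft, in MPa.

5.83 MPa

ω = 2π·609/60 = 63.77 rad/s, so T = P/ω = 2090 / 63.77 = 32.77 N·m.
Under the same torque, τ_max = 16T/(πd³) is largest where d is smallest — segment CD (d = 30.6 mm).
τ_max = 16·32.77/(π·(0.0306)³) = 5.825×10^6 Pa.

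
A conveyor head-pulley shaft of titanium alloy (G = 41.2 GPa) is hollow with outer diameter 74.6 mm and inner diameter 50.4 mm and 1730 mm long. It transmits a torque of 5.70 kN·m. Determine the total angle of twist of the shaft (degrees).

J = π(d_o⁴ − d_i⁴)/32 = π(0.0746⁴ − 0.0504⁴)/32 = 2.407×10^-6 m⁴.
θ = T·L/(G·J) = 5700 × 1.73 / (41.2×10⁹ × 2.407×10^-6) = 0.09943 rad.

5.70°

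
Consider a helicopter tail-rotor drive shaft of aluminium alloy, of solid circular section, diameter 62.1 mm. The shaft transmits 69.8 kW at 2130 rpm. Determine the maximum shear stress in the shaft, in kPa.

6650 kPa

ω = 2π·2130/60 = 223.1 rad/s, so T = P/ω = 69.8×10³ / 223.1 = 312.9 N·m.
J = πd⁴/32 = π(0.0621)⁴/32 = 1.460×10^-6 m⁴.
τ_max = T·r/J = 312.9 × 0.0311 / 1.460×10^-6 = 6.655×10^6 Pa.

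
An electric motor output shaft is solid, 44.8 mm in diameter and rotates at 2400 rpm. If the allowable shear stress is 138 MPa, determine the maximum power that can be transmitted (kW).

612 kW

J = πd⁴/32 = π(0.0448)⁴/32 = 3.955×10^-7 m⁴.
T_max = τ_allow·J/r = 1.38×10^8 × 3.955×10^-7 / 0.0224 = 2436 N·m.
ω = 2π·2400/60 = 251.3 rad/s, so P_max = T_max·ω = 6.123×10^5 W.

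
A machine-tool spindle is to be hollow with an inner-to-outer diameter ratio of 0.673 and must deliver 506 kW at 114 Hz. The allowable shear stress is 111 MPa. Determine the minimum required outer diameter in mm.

ω = 2π·114 = 716.3 rad/s, so T = P/ω = 506×10³ / 716.3 = 706.4 N·m.
For a hollow shaft with d_i/d_o = 0.673: τ_max = 16T/(π d_o³ (1−k⁴)), so d_o = [16T/(π τ_allow (1−k⁴))]^(1/3) = [16·706.4/(π·1.11×10^8·0.7949)]^(1/3) = 0.03442 m.

34.4 mm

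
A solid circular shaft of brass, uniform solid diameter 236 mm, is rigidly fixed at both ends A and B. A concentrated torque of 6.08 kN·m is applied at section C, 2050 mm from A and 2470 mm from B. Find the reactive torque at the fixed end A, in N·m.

3320 N·m

With uniform GJ and both ends fixed, compatibility θ_AC = θ_CB gives T_A·a = T_B·b, together with T_A + T_B = T₀.
T_A = T₀·b/(a+b) = 6080·2470/4520 = 3322 N·m; T_B = 2758 N·m.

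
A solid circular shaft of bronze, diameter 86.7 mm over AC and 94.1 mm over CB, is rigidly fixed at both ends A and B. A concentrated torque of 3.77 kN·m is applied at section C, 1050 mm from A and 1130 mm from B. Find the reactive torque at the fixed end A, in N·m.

1650 N·m

Compatibility: T_A·a/J_AC = T_B·b/J_CB with T_A + T_B = T₀.
J_AC = 5.55×10^-6 m⁴, J_CB = 7.70×10^-6 m⁴, so T_A = T₀·(J_AC/a)/((J_AC/a)+(J_CB/b)) = 1647 N·m, T_B = 2123 N·m.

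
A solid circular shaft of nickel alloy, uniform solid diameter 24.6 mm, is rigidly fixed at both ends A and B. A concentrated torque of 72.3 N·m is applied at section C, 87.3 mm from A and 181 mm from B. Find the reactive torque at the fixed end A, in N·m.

With uniform GJ and both ends fixed, compatibility θ_AC = θ_CB gives T_A·a = T_B·b, together with T_A + T_B = T₀.
T_A = T₀·b/(a+b) = 72.30·181/268.3 = 48.77 N·m; T_B = 23.53 N·m.

48.8 N·m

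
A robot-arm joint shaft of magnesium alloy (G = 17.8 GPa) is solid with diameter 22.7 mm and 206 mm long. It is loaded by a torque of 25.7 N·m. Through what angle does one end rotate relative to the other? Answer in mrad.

J = πd⁴/32 = π(0.0227)⁴/32 = 2.607×10^-8 m⁴.
θ = T·L/(G·J) = 25.70 × 0.206 / (17.8×10⁹ × 2.607×10^-8) = 0.01141 rad.

11.4 mrad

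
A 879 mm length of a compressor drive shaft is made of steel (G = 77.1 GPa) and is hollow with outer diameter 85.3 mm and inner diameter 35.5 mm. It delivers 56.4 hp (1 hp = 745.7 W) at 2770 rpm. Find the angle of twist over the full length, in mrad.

ω = 2π·2770/60 = 290.1 rad/s, so T = P/ω = 56.4×745.7 / 290.1 = 145.0 N·m.
J = π(d_o⁴ − d_i⁴)/32 = π(0.0853⁴ − 0.0355⁴)/32 = 5.042×10^-6 m⁴.
θ = T·L/(G·J) = 145.0 × 0.879 / (77.1×10⁹ × 5.042×10^-6) = 3.279×10^-4 rad.

0.328 mrad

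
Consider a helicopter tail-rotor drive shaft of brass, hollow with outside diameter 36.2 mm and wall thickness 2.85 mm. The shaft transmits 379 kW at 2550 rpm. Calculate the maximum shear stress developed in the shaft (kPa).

ω = 2π·2550/60 = 267.0 rad/s, so T = P/ω = 379×10³ / 267.0 = 1419 N·m.
J = π(d_o⁴ − d_i⁴)/32 = π(0.0362⁴ − 0.0305⁴)/32 = 8.363×10^-8 m⁴.
τ_max = T·r/J = 1419 × 0.0181 / 8.363×10^-8 = 3.072×10^8 Pa.

307000 kPa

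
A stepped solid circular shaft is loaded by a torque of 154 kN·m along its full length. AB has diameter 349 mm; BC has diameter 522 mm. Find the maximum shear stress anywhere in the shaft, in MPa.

Under the same torque, τ_max = 16T/(πd³) is largest where d is smallest — segment AB (d = 349 mm).
τ_max = 16·154000/(π·(0.349)³) = 1.845×10^7 Pa.

18.5 MPa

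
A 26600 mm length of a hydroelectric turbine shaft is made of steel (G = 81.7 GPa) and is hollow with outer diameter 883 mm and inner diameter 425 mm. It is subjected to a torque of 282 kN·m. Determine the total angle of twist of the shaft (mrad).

J = π(d_o⁴ − d_i⁴)/32 = π(0.883⁴ − 0.425⁴)/32 = 0.05648 m⁴.
θ = T·L/(G·J) = 282000 × 26.6 / (81.7×10⁹ × 0.05648) = 1.626×10^-3 rad.

1.63 mrad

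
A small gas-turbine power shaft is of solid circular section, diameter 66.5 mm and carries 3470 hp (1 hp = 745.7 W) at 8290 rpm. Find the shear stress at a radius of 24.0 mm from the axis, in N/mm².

37.3 N/mm²

ω = 2π·8290/60 = 868.1 rad/s, so T = P/ω = 3470×745.7 / 868.1 = 2981 N·m.
J = πd⁴/32 = π(0.0665)⁴/32 = 1.920×10^-6 m⁴.
Shear stress varies linearly with radius: τ = T·r/J = 2981 × 0.0240 / 1.920×10^-6 = 3.726×10^7 Pa.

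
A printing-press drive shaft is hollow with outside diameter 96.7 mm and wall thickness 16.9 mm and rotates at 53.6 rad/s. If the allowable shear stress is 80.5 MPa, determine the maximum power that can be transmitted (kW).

J = π(d_o⁴ − d_i⁴)/32 = π(0.0967⁴ − 0.0629⁴)/32 = 7.048×10^-6 m⁴.
T_max = τ_allow·J/r = 8.05×10^7 × 7.048×10^-6 / 0.0484 = 11730 N·m.
ω = 53.6 rad/s, so P_max = T_max·ω = 6.289×10^5 W.

629 kW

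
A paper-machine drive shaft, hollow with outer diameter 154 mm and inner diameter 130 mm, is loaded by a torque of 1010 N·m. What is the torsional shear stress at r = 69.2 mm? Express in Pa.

2.57e6 Pa

J = π(d_o⁴ − d_i⁴)/32 = π(0.154⁴ − 0.130⁴)/32 = 2.718×10^-5 m⁴.
Shear stress varies linearly with radius: τ = T·r/J = 1010 × 0.0692 / 2.718×10^-5 = 2.572×10^6 Pa.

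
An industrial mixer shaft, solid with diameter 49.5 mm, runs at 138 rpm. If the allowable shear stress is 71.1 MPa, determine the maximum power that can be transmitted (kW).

24.5 kW

J = πd⁴/32 = π(0.0495)⁴/32 = 5.894×10^-7 m⁴.
T_max = τ_allow·J/r = 7.11×10^7 × 5.894×10^-7 / 0.0248 = 1693 N·m.
ω = 2π·138/60 = 14.45 rad/s, so P_max = T_max·ω = 2.447×10^4 W.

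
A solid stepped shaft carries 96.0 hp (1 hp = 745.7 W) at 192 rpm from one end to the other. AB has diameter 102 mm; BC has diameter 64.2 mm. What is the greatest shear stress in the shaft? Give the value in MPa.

68.5 MPa

ω = 2π·192/60 = 20.11 rad/s, so T = P/ω = 96.0×745.7 / 20.11 = 3560 N·m.
Under the same torque, τ_max = 16T/(πd³) is largest where d is smallest — segment BC (d = 64.2 mm).
τ_max = 16·3560/(π·(0.0642)³) = 6.853×10^7 Pa.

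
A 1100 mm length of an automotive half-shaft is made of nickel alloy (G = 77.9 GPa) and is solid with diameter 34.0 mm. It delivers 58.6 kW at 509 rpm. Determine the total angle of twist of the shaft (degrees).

6.78°

ω = 2π·509/60 = 53.30 rad/s, so T = P/ω = 58.6×10³ / 53.30 = 1099 N·m.
J = πd⁴/32 = π(0.0340)⁴/32 = 1.312×10^-7 m⁴.
θ = T·L/(G·J) = 1099 × 1.10 / (77.9×10⁹ × 1.312×10^-7) = 0.1183 rad.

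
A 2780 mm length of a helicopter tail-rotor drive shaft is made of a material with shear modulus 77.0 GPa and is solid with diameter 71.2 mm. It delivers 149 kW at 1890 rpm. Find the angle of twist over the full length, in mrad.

ω = 2π·1890/60 = 197.9 rad/s, so T = P/ω = 149×10³ / 197.9 = 752.8 N·m.
J = πd⁴/32 = π(0.0712)⁴/32 = 2.523×10^-6 m⁴.
θ = T·L/(G·J) = 752.8 × 2.78 / (77.0×10⁹ × 2.523×10^-6) = 0.01077 rad.

10.8 mrad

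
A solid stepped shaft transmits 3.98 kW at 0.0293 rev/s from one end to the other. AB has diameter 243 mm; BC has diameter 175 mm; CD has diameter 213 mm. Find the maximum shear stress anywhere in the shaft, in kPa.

ω = 2π·0.0293 = 0.1841 rad/s, so T = P/ω = 3.98×10³ / 0.1841 = 21620 N·m.
Under the same torque, τ_max = 16T/(πd³) is largest where d is smallest — segment BC (d = 175 mm).
τ_max = 16·21620/(π·(0.175)³) = 2.054×10^7 Pa.

20500 kPa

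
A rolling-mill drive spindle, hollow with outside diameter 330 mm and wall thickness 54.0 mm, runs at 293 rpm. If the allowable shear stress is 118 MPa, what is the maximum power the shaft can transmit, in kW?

J = π(d_o⁴ − d_i⁴)/32 = π(0.330⁴ − 0.222⁴)/32 = 9.258×10^-4 m⁴.
T_max = τ_allow·J/r = 1.18×10^8 × 9.258×10^-4 / 0.165 = 662100 N·m.
ω = 2π·293/60 = 30.68 rad/s, so P_max = T_max·ω = 2.032×10^7 W.

20300 kW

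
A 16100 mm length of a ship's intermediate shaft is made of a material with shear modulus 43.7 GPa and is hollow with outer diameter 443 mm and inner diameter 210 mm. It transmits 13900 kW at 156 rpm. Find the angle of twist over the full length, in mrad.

ω = 2π·156/60 = 16.34 rad/s, so T = P/ω = 13900×10³ / 16.34 = 850900 N·m.
J = π(d_o⁴ − d_i⁴)/32 = π(0.443⁴ − 0.210⁴)/32 = 3.590×10^-3 m⁴.
θ = T·L/(G·J) = 850900 × 16.1 / (43.7×10⁹ × 3.590×10^-3) = 0.08732 rad.

87.3 mrad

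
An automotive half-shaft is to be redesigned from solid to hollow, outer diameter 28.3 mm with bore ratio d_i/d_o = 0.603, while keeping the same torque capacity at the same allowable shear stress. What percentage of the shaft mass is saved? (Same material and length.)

Equal τ_max and T ⇒ the solid shaft needs d_s³ = d_o³(1−k⁴), so d_s = 28.3·(1−0.603⁴)^(1/3) = 26.99 mm.
Area ratio A_h/A_s = d_o²(1−k²)/d_s² = (1−k²)/(1−k⁴)^(2/3) = 0.6995.
Mass saving = 1 − 0.6995 = 30.1 %.

30.1 %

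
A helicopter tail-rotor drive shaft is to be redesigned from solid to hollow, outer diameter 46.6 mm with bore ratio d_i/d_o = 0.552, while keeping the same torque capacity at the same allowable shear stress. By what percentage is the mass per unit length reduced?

Equal τ_max and T ⇒ the solid shaft needs d_s³ = d_o³(1−k⁴), so d_s = 46.6·(1−0.552⁴)^(1/3) = 45.11 mm.
Area ratio A_h/A_s = d_o²(1−k²)/d_s² = (1−k²)/(1−k⁴)^(2/3) = 0.7420.
Mass saving = 1 − 0.7420 = 25.8 %.

25.8 %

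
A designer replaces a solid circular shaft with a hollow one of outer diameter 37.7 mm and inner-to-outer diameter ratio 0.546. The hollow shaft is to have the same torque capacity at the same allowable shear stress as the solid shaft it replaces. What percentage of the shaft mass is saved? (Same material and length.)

25.3 %

Equal τ_max and T ⇒ the solid shaft needs d_s³ = d_o³(1−k⁴), so d_s = 37.7·(1−0.546⁴)^(1/3) = 36.55 mm.
Area ratio A_h/A_s = d_o²(1−k²)/d_s² = (1−k²)/(1−k⁴)^(2/3) = 0.7468.
Mass saving = 1 − 0.7468 = 25.3 %.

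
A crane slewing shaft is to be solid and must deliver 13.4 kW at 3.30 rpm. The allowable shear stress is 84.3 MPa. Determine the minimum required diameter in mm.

ω = 2π·3.30/60 = 0.3456 rad/s, so T = P/ω = 13.4×10³ / 0.3456 = 38780 N·m.
For a solid shaft τ_max = 16T/(πd³), so d = (16T/(π τ_allow))^(1/3) = (16·38780/(π·8.43×10^7))^(1/3) = 0.1328 m.

133 mm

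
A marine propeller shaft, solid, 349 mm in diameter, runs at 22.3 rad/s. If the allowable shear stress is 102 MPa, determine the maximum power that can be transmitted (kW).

J = πd⁴/32 = π(0.349)⁴/32 = 1.456×10^-3 m⁴.
T_max = τ_allow·J/r = 1.02×10^8 × 1.456×10^-3 / 0.174 = 851300 N·m.
ω = 22.3 rad/s, so P_max = T_max·ω = 1.899×10^7 W.

19000 kW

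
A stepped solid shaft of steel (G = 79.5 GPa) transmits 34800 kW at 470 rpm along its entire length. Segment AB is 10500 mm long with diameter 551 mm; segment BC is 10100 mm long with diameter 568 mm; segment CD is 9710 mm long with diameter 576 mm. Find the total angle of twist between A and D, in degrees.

1.55°

ω = 2π·470/60 = 49.22 rad/s, so T = P/ω = 34800×10³ / 49.22 = 707100 N·m.
J_AB = π(0.551)⁴/32 = 9.05×10^-3 m⁴; J_BC = π(0.568)⁴/32 = 0.0102 m⁴; J_CD = π(0.576)⁴/32 = 0.0108 m⁴.
θ = (T/G)·Σ L_i/J_i = (707100/79.5×10⁹)·(10.5/9.05×10^-3 + 10.1/0.0102 + 9.71/0.0108) = 0.02710 rad.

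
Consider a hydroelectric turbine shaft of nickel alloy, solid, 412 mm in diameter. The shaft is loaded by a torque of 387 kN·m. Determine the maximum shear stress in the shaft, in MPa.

28.2 MPa

J = πd⁴/32 = π(0.412)⁴/32 = 2.829×10^-3 m⁴.
τ_max = T·r/J = 387000 × 0.206 / 2.829×10^-3 = 2.818×10^7 Pa.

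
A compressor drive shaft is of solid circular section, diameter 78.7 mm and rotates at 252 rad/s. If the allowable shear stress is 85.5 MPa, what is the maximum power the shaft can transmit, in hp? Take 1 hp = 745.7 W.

2770 hp

J = πd⁴/32 = π(0.0787)⁴/32 = 3.766×10^-6 m⁴.
T_max = τ_allow·J/r = 8.55×10^7 × 3.766×10^-6 / 0.0394 = 8183 N·m.
ω = 252 rad/s, so P_max = T_max·ω = 2.062×10^6 W.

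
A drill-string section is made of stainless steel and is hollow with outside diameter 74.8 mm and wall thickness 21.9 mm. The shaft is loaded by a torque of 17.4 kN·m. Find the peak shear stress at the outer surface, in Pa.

2.18e8 Pa

J = π(d_o⁴ − d_i⁴)/32 = π(0.0748⁴ − 0.0310⁴)/32 = 2.983×10^-6 m⁴.
τ_max = T·r/J = 17400 × 0.0374 / 2.983×10^-6 = 2.182×10^8 Pa.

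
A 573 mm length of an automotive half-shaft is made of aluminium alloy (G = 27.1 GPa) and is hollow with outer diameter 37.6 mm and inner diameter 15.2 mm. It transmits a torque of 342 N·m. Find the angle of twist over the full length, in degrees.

2.17°

J = π(d_o⁴ − d_i⁴)/32 = π(0.0376⁴ − 0.0152⁴)/32 = 1.910×10^-7 m⁴.
θ = T·L/(G·J) = 342.0 × 0.573 / (27.1×10⁹ × 1.910×10^-7) = 0.03786 rad.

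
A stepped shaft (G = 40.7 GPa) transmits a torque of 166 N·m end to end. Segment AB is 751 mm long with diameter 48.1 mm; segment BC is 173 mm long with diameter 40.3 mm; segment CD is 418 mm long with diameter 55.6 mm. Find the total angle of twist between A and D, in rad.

J_AB = π(0.0481)⁴/32 = 5.26×10^-7 m⁴; J_BC = π(0.0403)⁴/32 = 2.59×10^-7 m⁴; J_CD = π(0.0556)⁴/32 = 9.38×10^-7 m⁴.
θ = (T/G)·Σ L_i/J_i = (166.0/40.7×10⁹)·(0.751/5.26×10^-7 + 0.173/2.59×10^-7 + 0.418/9.38×10^-7) = 0.01037 rad.

0.0104 rad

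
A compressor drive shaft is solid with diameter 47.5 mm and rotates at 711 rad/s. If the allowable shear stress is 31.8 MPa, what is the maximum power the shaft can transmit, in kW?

J = πd⁴/32 = π(0.0475)⁴/32 = 4.998×10^-7 m⁴.
T_max = τ_allow·J/r = 3.18×10^7 × 4.998×10^-7 / 0.0238 = 669.2 N·m.
ω = 711 rad/s, so P_max = T_max·ω = 4.758×10^5 W.

476 kW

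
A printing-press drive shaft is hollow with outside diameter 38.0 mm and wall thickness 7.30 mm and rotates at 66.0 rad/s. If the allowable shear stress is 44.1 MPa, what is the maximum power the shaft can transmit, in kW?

26.8 kW

J = π(d_o⁴ − d_i⁴)/32 = π(0.0380⁴ − 0.0234⁴)/32 = 1.753×10^-7 m⁴.
T_max = τ_allow·J/r = 4.41×10^7 × 1.753×10^-7 / 0.0190 = 406.8 N·m.
ω = 66.0 rad/s, so P_max = T_max·ω = 2.685×10^4 W.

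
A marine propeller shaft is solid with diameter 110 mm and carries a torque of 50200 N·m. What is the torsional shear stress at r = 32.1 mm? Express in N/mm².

J = πd⁴/32 = π(0.110)⁴/32 = 1.437×10^-5 m⁴.
Shear stress varies linearly with radius: τ = T·r/J = 50200 × 0.0321 / 1.437×10^-5 = 1.121×10^8 Pa.

112 N/mm²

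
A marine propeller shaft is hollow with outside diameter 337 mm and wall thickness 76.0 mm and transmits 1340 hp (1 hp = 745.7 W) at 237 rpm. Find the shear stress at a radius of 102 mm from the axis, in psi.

517 psi

ω = 2π·237/60 = 24.82 rad/s, so T = P/ω = 1340×745.7 / 24.82 = 40260 N·m.
J = π(d_o⁴ − d_i⁴)/32 = π(0.337⁴ − 0.185⁴)/32 = 1.151×10^-3 m⁴.
Shear stress varies linearly with radius: τ = T·r/J = 40260 × 0.102 / 1.151×10^-3 = 3.567×10^6 Pa.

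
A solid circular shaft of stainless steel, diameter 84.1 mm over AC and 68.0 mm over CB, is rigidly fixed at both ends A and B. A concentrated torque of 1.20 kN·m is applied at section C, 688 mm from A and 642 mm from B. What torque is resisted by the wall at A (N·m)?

823 N·m

Compatibility: T_A·a/J_AC = T_B·b/J_CB with T_A + T_B = T₀.
J_AC = 4.91×10^-6 m⁴, J_CB = 2.10×10^-6 m⁴, so T_A = T₀·(J_AC/a)/((J_AC/a)+(J_CB/b)) = 823.0 N·m, T_B = 377.0 N·m.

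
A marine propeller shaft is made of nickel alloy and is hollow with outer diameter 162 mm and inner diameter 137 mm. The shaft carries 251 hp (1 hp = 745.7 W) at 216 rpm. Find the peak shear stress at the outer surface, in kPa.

ω = 2π·216/60 = 22.62 rad/s, so T = P/ω = 251×745.7 / 22.62 = 8275 N·m.
J = π(d_o⁴ − d_i⁴)/32 = π(0.162⁴ − 0.137⁴)/32 = 3.303×10^-5 m⁴.
τ_max = T·r/J = 8275 × 0.0810 / 3.303×10^-5 = 2.029×10^7 Pa.

20300 kPa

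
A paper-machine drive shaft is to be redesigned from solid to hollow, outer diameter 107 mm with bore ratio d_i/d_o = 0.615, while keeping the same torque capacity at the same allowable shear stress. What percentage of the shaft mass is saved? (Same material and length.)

Equal τ_max and T ⇒ the solid shaft needs d_s³ = d_o³(1−k⁴), so d_s = 107·(1−0.615⁴)^(1/3) = 101.6 mm.
Area ratio A_h/A_s = d_o²(1−k²)/d_s² = (1−k²)/(1−k⁴)^(2/3) = 0.6892.
Mass saving = 1 − 0.6892 = 31.1 %.

31.1 %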